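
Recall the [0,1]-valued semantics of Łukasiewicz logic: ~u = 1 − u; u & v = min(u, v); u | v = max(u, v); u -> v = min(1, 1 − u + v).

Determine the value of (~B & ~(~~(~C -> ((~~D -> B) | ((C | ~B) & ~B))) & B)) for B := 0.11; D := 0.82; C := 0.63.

~B: Łukasiewicz ¬ gives 1 − 0.11 = 0.89
~C: Łukasiewicz ¬ gives 1 − 0.63 = 0.37
~D: Łukasiewicz ¬ gives 1 − 0.82 = 0.18
~~D: Łukasiewicz ¬ gives 1 − 0.18 = 0.82
(~~D -> B): min(1, 1 − 0.82 + 0.11) = 0.29
~B: Łukasiewicz ¬ gives 1 − 0.11 = 0.89
(C | ~B) = max(0.63, 0.89) = 0.89
~B: Łukasiewicz ¬ gives 1 − 0.11 = 0.89
((C | ~B) & ~B) = min(0.89, 0.89) = 0.89
((~~D -> B) | ((C | ~B) & ~B)) = max(0.29, 0.89) = 0.89
(~C -> ((~~D -> B) | ((C | ~B) & ~B))): min(1, 1 − 0.37 + 0.89) = 1
~(~C -> ((~~D -> B) | ((C | ~B) & ~B))): Łukasiewicz ¬ gives 1 − 1 = 0
~~(~C -> ((~~D -> B) | ((C | ~B) & ~B))): Łukasiewicz ¬ gives 1 − 0 = 1
(~~(~C -> ((~~D -> B) | ((C | ~B) & ~B))) & B) = min(1, 0.11) = 0.11
~(~~(~C -> ((~~D -> B) | ((C | ~B) & ~B))) & B): Łukasiewicz ¬ gives 1 − 0.11 = 0.89
(~B & ~(~~(~C -> ((~~D -> B) | ((C | ~B) & ~B))) & B)) = min(0.89, 0.89) = 0.89

0.89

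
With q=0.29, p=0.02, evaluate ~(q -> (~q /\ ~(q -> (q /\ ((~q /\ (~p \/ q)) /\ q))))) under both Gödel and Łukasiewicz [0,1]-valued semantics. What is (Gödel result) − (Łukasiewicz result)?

Gödel evaluation:
  ~q: Gödel ¬ of 0.29 = 0 (operand ≠ 0)
  ~q: Gödel ¬ of 0.29 = 0 (operand ≠ 0)
  ~p: Gödel ¬ of 0.02 = 0 (operand ≠ 0)
  (~p \/ q) = max(0, 0.29) = 0.29
  (~q /\ (~p \/ q)) = min(0, 0.29) = 0
  ((~q /\ (~p \/ q)) /\ q) = min(0, 0.29) = 0
  (q /\ ((~q /\ (~p \/ q)) /\ q)) = min(0.29, 0) = 0
  (q -> (q /\ ((~q /\ (~p \/ q)) /\ q))): 0.29 > 0, so result = 0
  ~(q -> (q /\ ((~q /\ (~p \/ q)) /\ q))): Gödel ¬ of 0 = 1 (operand is 0)
  (~q /\ ~(q -> (q /\ ((~q /\ (~p \/ q)) /\ q)))) = min(0, 1) = 0
  (q -> (~q /\ ~(q -> (q /\ ((~q /\ (~p \/ q)) /\ q))))): 0.29 > 0, so result = 0
  ~(q -> (~q /\ ~(q -> (q /\ ((~q /\ (~p \/ q)) /\ q))))): Gödel ¬ of 0 = 1 (operand is 0)
  Gödel value = 1
Łukasiewicz evaluation:
  ~q: Łukasiewicz ¬ gives 1 − 0.29 = 0.71
  ~q: Łukasiewicz ¬ gives 1 − 0.29 = 0.71
  ~p: Łukasiewicz ¬ gives 1 − 0.02 = 0.98
  (~p \/ q) = max(0.98, 0.29) = 0.98
  (~q /\ (~p \/ q)) = min(0.71, 0.98) = 0.71
  ((~q /\ (~p \/ q)) /\ q) = min(0.71, 0.29) = 0.29
  (q /\ ((~q /\ (~p \/ q)) /\ q)) = min(0.29, 0.29) = 0.29
  (q -> (q /\ ((~q /\ (~p \/ q)) /\ q))): min(1, 1 − 0.29 + 0.29) = 1
  ~(q -> (q /\ ((~q /\ (~p \/ q)) /\ q))): Łukasiewicz ¬ gives 1 − 1 = 0
  (~q /\ ~(q -> (q /\ ((~q /\ (~p \/ q)) /\ q)))) = min(0.71, 0) = 0
  (q -> (~q /\ ~(q -> (q /\ ((~q /\ (~p \/ q)) /\ q))))): min(1, 1 − 0.29 + 0) = 0.71
  ~(q -> (~q /\ ~(q -> (q /\ ((~q /\ (~p \/ q)) /\ q))))): Łukasiewicz ¬ gives 1 − 0.71 = 0.29
  Łukasiewicz value = 0.29
Difference: 1 − 0.29 = 0.71

0.71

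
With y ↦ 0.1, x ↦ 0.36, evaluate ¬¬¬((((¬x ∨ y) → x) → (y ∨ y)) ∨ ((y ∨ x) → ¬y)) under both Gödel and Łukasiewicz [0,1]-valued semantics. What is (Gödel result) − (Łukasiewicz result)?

0.00

Gödel evaluation:
  ¬x: Gödel ¬ of 0.36 = 0 (operand ≠ 0)
  (¬x ∨ y) = max(0, 0.1) = 0.1
  ((¬x ∨ y) → x): 0.1 ≤ 0.36, so result = 1
  (y ∨ y) = max(0.1, 0.1) = 0.1
  (((¬x ∨ y) → x) → (y ∨ y)): 1 > 0.1, so result = 0.1
  (y ∨ x) = max(0.1, 0.36) = 0.36
  ¬y: Gödel ¬ of 0.1 = 0 (operand ≠ 0)
  ((y ∨ x) → ¬y): 0.36 > 0, so result = 0
  ((((¬x ∨ y) → x) → (y ∨ y)) ∨ ((y ∨ x) → ¬y)) = max(0.1, 0) = 0.1
  ¬((((¬x ∨ y) → x) → (y ∨ y)) ∨ ((y ∨ x) → ¬y)): Gödel ¬ of 0.1 = 0 (operand ≠ 0)
  ¬¬((((¬x ∨ y) → x) → (y ∨ y)) ∨ ((y ∨ x) → ¬y)): Gödel ¬ of 0 = 1 (operand is 0)
  ¬¬¬((((¬x ∨ y) → x) → (y ∨ y)) ∨ ((y ∨ x) → ¬y)): Gödel ¬ of 1 = 0 (operand ≠ 0)
  Gödel value = 0
Łukasiewicz evaluation:
  ¬x: Łukasiewicz ¬ gives 1 − 0.36 = 0.64
  (¬x ∨ y) = max(0.64, 0.1) = 0.64
  ((¬x ∨ y) → x): min(1, 1 − 0.64 + 0.36) = 0.72
  (y ∨ y) = max(0.1, 0.1) = 0.1
  (((¬x ∨ y) → x) → (y ∨ y)): min(1, 1 − 0.72 + 0.1) = 0.38
  (y ∨ x) = max(0.1, 0.36) = 0.36
  ¬y: Łukasiewicz ¬ gives 1 − 0.1 = 0.9
  ((y ∨ x) → ¬y): min(1, 1 − 0.36 + 0.9) = 1
  ((((¬x ∨ y) → x) → (y ∨ y)) ∨ ((y ∨ x) → ¬y)) = max(0.38, 1) = 1
  ¬((((¬x ∨ y) → x) → (y ∨ y)) ∨ ((y ∨ x) → ¬y)): Łukasiewicz ¬ gives 1 − 1 = 0
  ¬¬((((¬x ∨ y) → x) → (y ∨ y)) ∨ ((y ∨ x) → ¬y)): Łukasiewicz ¬ gives 1 − 0 = 1
  ¬¬¬((((¬x ∨ y) → x) → (y ∨ y)) ∨ ((y ∨ x) → ¬y)): Łukasiewicz ¬ gives 1 − 1 = 0
  Łukasiewicz value = 0
Difference: 0 − 0 = 0.00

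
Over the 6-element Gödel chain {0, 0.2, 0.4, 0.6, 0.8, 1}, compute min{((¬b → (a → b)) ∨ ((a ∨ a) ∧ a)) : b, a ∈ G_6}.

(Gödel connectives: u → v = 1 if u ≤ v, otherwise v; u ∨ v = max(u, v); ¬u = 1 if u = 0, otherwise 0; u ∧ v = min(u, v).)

The minimum is attained at b = 0, a = 0.2:
  ¬b: Gödel ¬ of 0 = 1 (operand is 0)
  (a → b): 0.2 > 0, so result = 0
  (¬b → (a → b)): 1 > 0, so result = 0
  (a ∨ a) = max(0.2, 0.2) = 0.2
  ((a ∨ a) ∧ a) = min(0.2, 0.2) = 0.2
  ((¬b → (a → b)) ∨ ((a ∨ a) ∧ a)) = max(0, 0.2) = 0.2
Checking all 36 assignments confirms none give a value below 0.20.

0.20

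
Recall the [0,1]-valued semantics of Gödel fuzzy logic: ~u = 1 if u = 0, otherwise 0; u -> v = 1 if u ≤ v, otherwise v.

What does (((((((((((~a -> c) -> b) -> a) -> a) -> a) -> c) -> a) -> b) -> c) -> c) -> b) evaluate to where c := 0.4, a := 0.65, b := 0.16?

~a: Gödel ¬ of 0.65 = 0 (operand ≠ 0)
(~a -> c): 0 ≤ 0.4, so result = 1
((~a -> c) -> b): 1 > 0.16, so result = 0.16
(((~a -> c) -> b) -> a): 0.16 ≤ 0.65, so result = 1
((((~a -> c) -> b) -> a) -> a): 1 > 0.65, so result = 0.65
(((((~a -> c) -> b) -> a) -> a) -> a): 0.65 ≤ 0.65, so result = 1
((((((~a -> c) -> b) -> a) -> a) -> a) -> c): 1 > 0.4, so result = 0.4
(((((((~a -> c) -> b) -> a) -> a) -> a) -> c) -> a): 0.4 ≤ 0.65, so result = 1
((((((((~a -> c) -> b) -> a) -> a) -> a) -> c) -> a) -> b): 1 > 0.16, so result = 0.16
(((((((((~a -> c) -> b) -> a) -> a) -> a) -> c) -> a) -> b) -> c): 0.16 ≤ 0.4, so result = 1
((((((((((~a -> c) -> b) -> a) -> a) -> a) -> c) -> a) -> b) -> c) -> c): 1 > 0.4, so result = 0.4
(((((((((((~a -> c) -> b) -> a) -> a) -> a) -> c) -> a) -> b) -> c) -> c) -> b): 0.4 > 0.16, so result = 0.16

0.16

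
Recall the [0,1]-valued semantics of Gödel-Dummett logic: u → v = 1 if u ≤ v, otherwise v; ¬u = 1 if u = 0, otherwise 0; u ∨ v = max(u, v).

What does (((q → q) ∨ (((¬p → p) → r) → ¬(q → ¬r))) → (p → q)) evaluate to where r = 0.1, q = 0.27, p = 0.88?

(q → q): 0.27 ≤ 0.27, so result = 1
¬p: Gödel ¬ of 0.88 = 0 (operand ≠ 0)
(¬p → p): 0 ≤ 0.88, so result = 1
((¬p → p) → r): 1 > 0.1, so result = 0.1
¬r: Gödel ¬ of 0.1 = 0 (operand ≠ 0)
(q → ¬r): 0.27 > 0, so result = 0
¬(q → ¬r): Gödel ¬ of 0 = 1 (operand is 0)
(((¬p → p) → r) → ¬(q → ¬r)): 0.1 ≤ 1, so result = 1
((q → q) ∨ (((¬p → p) → r) → ¬(q → ¬r))) = max(1, 1) = 1
(p → q): 0.88 > 0.27, so result = 0.27
(((q → q) ∨ (((¬p → p) → r) → ¬(q → ¬r))) → (p → q)): 1 > 0.27, so result = 0.27

0.27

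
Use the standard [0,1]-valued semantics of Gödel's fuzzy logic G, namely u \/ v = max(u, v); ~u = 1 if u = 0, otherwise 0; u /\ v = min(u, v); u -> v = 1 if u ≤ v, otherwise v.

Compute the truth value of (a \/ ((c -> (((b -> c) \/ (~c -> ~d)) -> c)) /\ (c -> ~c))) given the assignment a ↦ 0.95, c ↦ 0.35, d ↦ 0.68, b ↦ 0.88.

0.95

(b -> c): 0.88 > 0.35, so result = 0.35
~c: Gödel ¬ of 0.35 = 0 (operand ≠ 0)
~d: Gödel ¬ of 0.68 = 0 (operand ≠ 0)
(~c -> ~d): 0 ≤ 0, so result = 1
((b -> c) \/ (~c -> ~d)) = max(0.35, 1) = 1
(((b -> c) \/ (~c -> ~d)) -> c): 1 > 0.35, so result = 0.35
(c -> (((b -> c) \/ (~c -> ~d)) -> c)): 0.35 ≤ 0.35, so result = 1
~c: Gödel ¬ of 0.35 = 0 (operand ≠ 0)
(c -> ~c): 0.35 > 0, so result = 0
((c -> (((b -> c) \/ (~c -> ~d)) -> c)) /\ (c -> ~c)) = min(1, 0) = 0
(a \/ ((c -> (((b -> c) \/ (~c -> ~d)) -> c)) /\ (c -> ~c))) = max(0.95, 0) = 0.95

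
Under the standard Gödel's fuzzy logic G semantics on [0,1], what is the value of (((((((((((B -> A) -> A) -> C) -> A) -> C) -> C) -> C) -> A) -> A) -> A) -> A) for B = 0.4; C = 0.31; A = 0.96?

(B -> A): 0.4 ≤ 0.96, so result = 1
((B -> A) -> A): 1 > 0.96, so result = 0.96
(((B -> A) -> A) -> C): 0.96 > 0.31, so result = 0.31
((((B -> A) -> A) -> C) -> A): 0.31 ≤ 0.96, so result = 1
(((((B -> A) -> A) -> C) -> A) -> C): 1 > 0.31, so result = 0.31
((((((B -> A) -> A) -> C) -> A) -> C) -> C): 0.31 ≤ 0.31, so result = 1
(((((((B -> A) -> A) -> C) -> A) -> C) -> C) -> C): 1 > 0.31, so result = 0.31
((((((((B -> A) -> A) -> C) -> A) -> C) -> C) -> C) -> A): 0.31 ≤ 0.96, so result = 1
(((((((((B -> A) -> A) -> C) -> A) -> C) -> C) -> C) -> A) -> A): 1 > 0.96, so result = 0.96
((((((((((B -> A) -> A) -> C) -> A) -> C) -> C) -> C) -> A) -> A) -> A): 0.96 ≤ 0.96, so result = 1
(((((((((((B -> A) -> A) -> C) -> A) -> C) -> C) -> C) -> A) -> A) -> A) -> A): 1 > 0.96, so result = 0.96

0.96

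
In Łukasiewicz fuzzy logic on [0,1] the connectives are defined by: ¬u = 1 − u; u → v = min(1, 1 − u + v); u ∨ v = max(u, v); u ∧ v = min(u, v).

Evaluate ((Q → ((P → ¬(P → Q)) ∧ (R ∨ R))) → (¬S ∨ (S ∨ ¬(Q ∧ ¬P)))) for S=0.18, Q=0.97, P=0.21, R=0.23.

(P → Q): min(1, 1 − 0.21 + 0.97) = 1
¬(P → Q): Łukasiewicz ¬ gives 1 − 1 = 0
(P → ¬(P → Q)): min(1, 1 − 0.21 + 0) = 0.79
(R ∨ R) = max(0.23, 0.23) = 0.23
((P → ¬(P → Q)) ∧ (R ∨ R)) = min(0.79, 0.23) = 0.23
(Q → ((P → ¬(P → Q)) ∧ (R ∨ R))): min(1, 1 − 0.97 + 0.23) = 0.26
¬S: Łukasiewicz ¬ gives 1 − 0.18 = 0.82
¬P: Łukasiewicz ¬ gives 1 − 0.21 = 0.79
(Q ∧ ¬P) = min(0.97, 0.79) = 0.79
¬(Q ∧ ¬P): Łukasiewicz ¬ gives 1 − 0.79 = 0.21
(S ∨ ¬(Q ∧ ¬P)) = max(0.18, 0.21) = 0.21
(¬S ∨ (S ∨ ¬(Q ∧ ¬P))) = max(0.82, 0.21) = 0.82
((Q → ((P → ¬(P → Q)) ∧ (R ∨ R))) → (¬S ∨ (S ∨ ¬(Q ∧ ¬P)))): min(1, 1 − 0.26 + 0.82) = 1

1.00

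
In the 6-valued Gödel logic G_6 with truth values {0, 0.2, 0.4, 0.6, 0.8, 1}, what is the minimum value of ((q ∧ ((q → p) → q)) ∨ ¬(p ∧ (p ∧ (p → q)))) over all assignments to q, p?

0.20

The minimum is attained at q = 0.2, p = 0.2:
  (q → p): 0.2 ≤ 0.2, so result = 1
  ((q → p) → q): 1 > 0.2, so result = 0.2
  (q ∧ ((q → p) → q)) = min(0.2, 0.2) = 0.2
  (p → q): 0.2 ≤ 0.2, so result = 1
  (p ∧ (p → q)) = min(0.2, 1) = 0.2
  (p ∧ (p ∧ (p → q))) = min(0.2, 0.2) = 0.2
  ¬(p ∧ (p ∧ (p → q))): Gödel ¬ of 0.2 = 0 (operand ≠ 0)
  ((q ∧ ((q → p) → q)) ∨ ¬(p ∧ (p ∧ (p → q)))) = max(0.2, 0) = 0.2
Checking all 36 assignments confirms none give a value below 0.20.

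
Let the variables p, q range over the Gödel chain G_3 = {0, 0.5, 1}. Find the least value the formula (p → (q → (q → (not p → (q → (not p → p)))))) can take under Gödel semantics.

Every assignment gives 1. For instance at p = 0, q = 0:
  not p: Gödel ¬ of 0 = 1 (operand is 0)
  not p: Gödel ¬ of 0 = 1 (operand is 0)
  (not p → p): 1 > 0, so result = 0
  (q → (not p → p)): 0 ≤ 0, so result = 1
  (not p → (q → (not p → p))): 1 ≤ 1, so result = 1
  (q → (not p → (q → (not p → p)))): 0 ≤ 1, so result = 1
  (q → (q → (not p → (q → (not p → p))))): 0 ≤ 1, so result = 1
  (p → (q → (q → (not p → (q → (not p → p)))))): 0 ≤ 1, so result = 1
All 9 assignments give value 1 — the formula is a G_3-tautology.

1.00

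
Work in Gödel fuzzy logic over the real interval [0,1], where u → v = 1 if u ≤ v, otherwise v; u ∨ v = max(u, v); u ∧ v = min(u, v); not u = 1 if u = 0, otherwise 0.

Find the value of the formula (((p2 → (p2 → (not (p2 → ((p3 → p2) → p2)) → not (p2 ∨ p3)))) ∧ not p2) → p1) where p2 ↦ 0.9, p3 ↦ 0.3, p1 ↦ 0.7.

1.00

(p3 → p2): 0.3 ≤ 0.9, so result = 1
((p3 → p2) → p2): 1 > 0.9, so result = 0.9
(p2 → ((p3 → p2) → p2)): 0.9 ≤ 0.9, so result = 1
not (p2 → ((p3 → p2) → p2)): Gödel ¬ of 1 = 0 (operand ≠ 0)
(p2 ∨ p3) = max(0.9, 0.3) = 0.9
not (p2 ∨ p3): Gödel ¬ of 0.9 = 0 (operand ≠ 0)
(not (p2 → ((p3 → p2) → p2)) → not (p2 ∨ p3)): 0 ≤ 0, so result = 1
(p2 → (not (p2 → ((p3 → p2) → p2)) → not (p2 ∨ p3))): 0.9 ≤ 1, so result = 1
(p2 → (p2 → (not (p2 → ((p3 → p2) → p2)) → not (p2 ∨ p3)))): 0.9 ≤ 1, so result = 1
not p2: Gödel ¬ of 0.9 = 0 (operand ≠ 0)
((p2 → (p2 → (not (p2 → ((p3 → p2) → p2)) → not (p2 ∨ p3)))) ∧ not p2) = min(1, 0) = 0
(((p2 → (p2 → (not (p2 → ((p3 → p2) → p2)) → not (p2 ∨ p3)))) ∧ not p2) → p1): 0 ≤ 0.7, so result = 1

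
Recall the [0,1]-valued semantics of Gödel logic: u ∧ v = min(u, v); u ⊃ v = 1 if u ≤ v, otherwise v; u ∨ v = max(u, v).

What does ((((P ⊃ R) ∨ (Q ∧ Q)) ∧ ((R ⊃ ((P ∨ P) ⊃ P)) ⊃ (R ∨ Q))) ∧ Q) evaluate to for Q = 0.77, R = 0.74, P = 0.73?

(P ⊃ R): 0.73 ≤ 0.74, so result = 1
(Q ∧ Q) = min(0.77, 0.77) = 0.77
((P ⊃ R) ∨ (Q ∧ Q)) = max(1, 0.77) = 1
(P ∨ P) = max(0.73, 0.73) = 0.73
((P ∨ P) ⊃ P): 0.73 ≤ 0.73, so result = 1
(R ⊃ ((P ∨ P) ⊃ P)): 0.74 ≤ 1, so result = 1
(R ∨ Q) = max(0.74, 0.77) = 0.77
((R ⊃ ((P ∨ P) ⊃ P)) ⊃ (R ∨ Q)): 1 > 0.77, so result = 0.77
(((P ⊃ R) ∨ (Q ∧ Q)) ∧ ((R ⊃ ((P ∨ P) ⊃ P)) ⊃ (R ∨ Q))) = min(1, 0.77) = 0.77
((((P ⊃ R) ∨ (Q ∧ Q)) ∧ ((R ⊃ ((P ∨ P) ⊃ P)) ⊃ (R ∨ Q))) ∧ Q) = min(0.77, 0.77) = 0.77

0.77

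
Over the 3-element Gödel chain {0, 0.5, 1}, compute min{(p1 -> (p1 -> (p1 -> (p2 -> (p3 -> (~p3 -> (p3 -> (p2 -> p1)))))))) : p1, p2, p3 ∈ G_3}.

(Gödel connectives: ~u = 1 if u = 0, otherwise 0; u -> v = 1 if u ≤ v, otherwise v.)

Every assignment gives 1. For instance at p1 = 0, p2 = 0, p3 = 0:
  ~p3: Gödel ¬ of 0 = 1 (operand is 0)
  (p2 -> p1): 0 ≤ 0, so result = 1
  (p3 -> (p2 -> p1)): 0 ≤ 1, so result = 1
  (~p3 -> (p3 -> (p2 -> p1))): 1 ≤ 1, so result = 1
  (p3 -> (~p3 -> (p3 -> (p2 -> p1)))): 0 ≤ 1, so result = 1
  (p2 -> (p3 -> (~p3 -> (p3 -> (p2 -> p1))))): 0 ≤ 1, so result = 1
  (p1 -> (p2 -> (p3 -> (~p3 -> (p3 -> (p2 -> p1)))))): 0 ≤ 1, so result = 1
  (p1 -> (p1 -> (p2 -> (p3 -> (~p3 -> (p3 -> (p2 -> p1))))))): 0 ≤ 1, so result = 1
  (p1 -> (p1 -> (p1 -> (p2 -> (p3 -> (~p3 -> (p3 -> (p2 -> p1)))))))): 0 ≤ 1, so result = 1
All 27 assignments give value 1 — the formula is a G_3-tautology.

1.00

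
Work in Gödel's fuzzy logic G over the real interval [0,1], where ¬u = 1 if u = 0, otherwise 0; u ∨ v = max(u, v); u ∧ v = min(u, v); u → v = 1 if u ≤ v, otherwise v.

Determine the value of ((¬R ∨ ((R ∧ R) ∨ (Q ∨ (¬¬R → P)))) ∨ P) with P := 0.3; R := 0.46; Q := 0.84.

0.84

¬R: Gödel ¬ of 0.46 = 0 (operand ≠ 0)
(R ∧ R) = min(0.46, 0.46) = 0.46
¬R: Gödel ¬ of 0.46 = 0 (operand ≠ 0)
¬¬R: Gödel ¬ of 0 = 1 (operand is 0)
(¬¬R → P): 1 > 0.3, so result = 0.3
(Q ∨ (¬¬R → P)) = max(0.84, 0.3) = 0.84
((R ∧ R) ∨ (Q ∨ (¬¬R → P))) = max(0.46, 0.84) = 0.84
(¬R ∨ ((R ∧ R) ∨ (Q ∨ (¬¬R → P)))) = max(0, 0.84) = 0.84
((¬R ∨ ((R ∧ R) ∨ (Q ∨ (¬¬R → P)))) ∨ P) = max(0.84, 0.3) = 0.84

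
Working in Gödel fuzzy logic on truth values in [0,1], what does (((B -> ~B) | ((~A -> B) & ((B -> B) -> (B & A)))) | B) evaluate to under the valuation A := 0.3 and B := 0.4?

0.40

~B: Gödel ¬ of 0.4 = 0 (operand ≠ 0)
(B -> ~B): 0.4 > 0, so result = 0
~A: Gödel ¬ of 0.3 = 0 (operand ≠ 0)
(~A -> B): 0 ≤ 0.4, so result = 1
(B -> B): 0.4 ≤ 0.4, so result = 1
(B & A) = min(0.4, 0.3) = 0.3
((B -> B) -> (B & A)): 1 > 0.3, so result = 0.3
((~A -> B) & ((B -> B) -> (B & A))) = min(1, 0.3) = 0.3
((B -> ~B) | ((~A -> B) & ((B -> B) -> (B & A)))) = max(0, 0.3) = 0.3
(((B -> ~B) | ((~A -> B) & ((B -> B) -> (B & A)))) | B) = max(0.3, 0.4) = 0.4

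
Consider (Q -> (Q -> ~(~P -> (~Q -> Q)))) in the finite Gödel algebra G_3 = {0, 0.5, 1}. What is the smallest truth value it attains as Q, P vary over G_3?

The minimum is attained at Q = 0.5, P = 0:
  ~P: Gödel ¬ of 0 = 1 (operand is 0)
  ~Q: Gödel ¬ of 0.5 = 0 (operand ≠ 0)
  (~Q -> Q): 0 ≤ 0.5, so result = 1
  (~P -> (~Q -> Q)): 1 ≤ 1, so result = 1
  ~(~P -> (~Q -> Q)): Gödel ¬ of 1 = 0 (operand ≠ 0)
  (Q -> ~(~P -> (~Q -> Q))): 0.5 > 0, so result = 0
  (Q -> (Q -> ~(~P -> (~Q -> Q)))): 0.5 > 0, so result = 0
Checking all 9 assignments confirms none give a value below 0.00.

0.00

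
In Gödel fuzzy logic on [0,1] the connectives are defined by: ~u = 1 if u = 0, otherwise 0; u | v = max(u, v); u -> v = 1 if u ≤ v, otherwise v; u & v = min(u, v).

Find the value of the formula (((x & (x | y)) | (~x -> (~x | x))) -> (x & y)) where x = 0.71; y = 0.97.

0.71

(x | y) = max(0.71, 0.97) = 0.97
(x & (x | y)) = min(0.71, 0.97) = 0.71
~x: Gödel ¬ of 0.71 = 0 (operand ≠ 0)
~x: Gödel ¬ of 0.71 = 0 (operand ≠ 0)
(~x | x) = max(0, 0.71) = 0.71
(~x -> (~x | x)): 0 ≤ 0.71, so result = 1
((x & (x | y)) | (~x -> (~x | x))) = max(0.71, 1) = 1
(x & y) = min(0.71, 0.97) = 0.71
(((x & (x | y)) | (~x -> (~x | x))) -> (x & y)): 1 > 0.71, so result = 0.71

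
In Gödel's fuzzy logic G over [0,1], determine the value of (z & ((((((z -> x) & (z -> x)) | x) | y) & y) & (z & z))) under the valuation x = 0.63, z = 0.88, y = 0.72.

0.72

(z -> x): 0.88 > 0.63, so result = 0.63
(z -> x): 0.88 > 0.63, so result = 0.63
((z -> x) & (z -> x)) = min(0.63, 0.63) = 0.63
(((z -> x) & (z -> x)) | x) = max(0.63, 0.63) = 0.63
((((z -> x) & (z -> x)) | x) | y) = max(0.63, 0.72) = 0.72
(((((z -> x) & (z -> x)) | x) | y) & y) = min(0.72, 0.72) = 0.72
(z & z) = min(0.88, 0.88) = 0.88
((((((z -> x) & (z -> x)) | x) | y) & y) & (z & z)) = min(0.72, 0.88) = 0.72
(z & ((((((z -> x) & (z -> x)) | x) | y) & y) & (z & z))) = min(0.88, 0.72) = 0.72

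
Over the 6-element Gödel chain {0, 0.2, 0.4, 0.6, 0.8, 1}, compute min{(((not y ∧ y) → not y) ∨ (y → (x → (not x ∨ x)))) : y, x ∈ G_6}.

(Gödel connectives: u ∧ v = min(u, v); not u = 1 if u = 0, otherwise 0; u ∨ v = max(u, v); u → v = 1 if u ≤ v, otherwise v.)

Every assignment gives 1. For instance at y = 0, x = 0:
  not y: Gödel ¬ of 0 = 1 (operand is 0)
  (not y ∧ y) = min(1, 0) = 0
  not y: Gödel ¬ of 0 = 1 (operand is 0)
  ((not y ∧ y) → not y): 0 ≤ 1, so result = 1
  not x: Gödel ¬ of 0 = 1 (operand is 0)
  (not x ∨ x) = max(1, 0) = 1
  (x → (not x ∨ x)): 0 ≤ 1, so result = 1
  (y → (x → (not x ∨ x))): 0 ≤ 1, so result = 1
  (((not y ∧ y) → not y) ∨ (y → (x → (not x ∨ x)))) = max(1, 1) = 1
All 36 assignments give value 1 — the formula is a G_6-tautology.

1.00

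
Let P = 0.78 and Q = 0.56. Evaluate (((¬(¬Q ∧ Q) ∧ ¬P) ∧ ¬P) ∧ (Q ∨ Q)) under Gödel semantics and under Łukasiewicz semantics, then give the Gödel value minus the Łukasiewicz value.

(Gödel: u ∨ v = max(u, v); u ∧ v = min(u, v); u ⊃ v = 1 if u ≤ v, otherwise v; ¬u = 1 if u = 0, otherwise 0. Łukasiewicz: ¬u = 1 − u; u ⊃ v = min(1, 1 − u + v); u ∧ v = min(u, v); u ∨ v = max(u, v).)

-0.22

Gödel evaluation:
  ¬Q: Gödel ¬ of 0.56 = 0 (operand ≠ 0)
  (¬Q ∧ Q) = min(0, 0.56) = 0
  ¬(¬Q ∧ Q): Gödel ¬ of 0 = 1 (operand is 0)
  ¬P: Gödel ¬ of 0.78 = 0 (operand ≠ 0)
  (¬(¬Q ∧ Q) ∧ ¬P) = min(1, 0) = 0
  ¬P: Gödel ¬ of 0.78 = 0 (operand ≠ 0)
  ((¬(¬Q ∧ Q) ∧ ¬P) ∧ ¬P) = min(0, 0) = 0
  (Q ∨ Q) = max(0.56, 0.56) = 0.56
  (((¬(¬Q ∧ Q) ∧ ¬P) ∧ ¬P) ∧ (Q ∨ Q)) = min(0, 0.56) = 0
  Gödel value = 0
Łukasiewicz evaluation:
  ¬Q: Łukasiewicz ¬ gives 1 − 0.56 = 0.44
  (¬Q ∧ Q) = min(0.44, 0.56) = 0.44
  ¬(¬Q ∧ Q): Łukasiewicz ¬ gives 1 − 0.44 = 0.56
  ¬P: Łukasiewicz ¬ gives 1 − 0.78 = 0.22
  (¬(¬Q ∧ Q) ∧ ¬P) = min(0.56, 0.22) = 0.22
  ¬P: Łukasiewicz ¬ gives 1 − 0.78 = 0.22
  ((¬(¬Q ∧ Q) ∧ ¬P) ∧ ¬P) = min(0.22, 0.22) = 0.22
  (Q ∨ Q) = max(0.56, 0.56) = 0.56
  (((¬(¬Q ∧ Q) ∧ ¬P) ∧ ¬P) ∧ (Q ∨ Q)) = min(0.22, 0.56) = 0.22
  Łukasiewicz value = 0.22
Difference: 0 − 0.22 = -0.22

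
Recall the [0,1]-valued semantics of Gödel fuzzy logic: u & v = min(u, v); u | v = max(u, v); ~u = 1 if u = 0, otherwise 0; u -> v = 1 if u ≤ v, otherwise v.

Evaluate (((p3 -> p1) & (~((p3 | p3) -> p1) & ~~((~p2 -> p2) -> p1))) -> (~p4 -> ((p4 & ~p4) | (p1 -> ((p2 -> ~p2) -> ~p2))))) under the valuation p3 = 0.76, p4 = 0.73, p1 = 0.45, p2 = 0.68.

(p3 -> p1): 0.76 > 0.45, so result = 0.45
(p3 | p3) = max(0.76, 0.76) = 0.76
((p3 | p3) -> p1): 0.76 > 0.45, so result = 0.45
~((p3 | p3) -> p1): Gödel ¬ of 0.45 = 0 (operand ≠ 0)
~p2: Gödel ¬ of 0.68 = 0 (operand ≠ 0)
(~p2 -> p2): 0 ≤ 0.68, so result = 1
((~p2 -> p2) -> p1): 1 > 0.45, so result = 0.45
~((~p2 -> p2) -> p1): Gödel ¬ of 0.45 = 0 (operand ≠ 0)
~~((~p2 -> p2) -> p1): Gödel ¬ of 0 = 1 (operand is 0)
(~((p3 | p3) -> p1) & ~~((~p2 -> p2) -> p1)) = min(0, 1) = 0
((p3 -> p1) & (~((p3 | p3) -> p1) & ~~((~p2 -> p2) -> p1))) = min(0.45, 0) = 0
~p4: Gödel ¬ of 0.73 = 0 (operand ≠ 0)
~p4: Gödel ¬ of 0.73 = 0 (operand ≠ 0)
(p4 & ~p4) = min(0.73, 0) = 0
~p2: Gödel ¬ of 0.68 = 0 (operand ≠ 0)
(p2 -> ~p2): 0.68 > 0, so result = 0
~p2: Gödel ¬ of 0.68 = 0 (operand ≠ 0)
((p2 -> ~p2) -> ~p2): 0 ≤ 0, so result = 1
(p1 -> ((p2 -> ~p2) -> ~p2)): 0.45 ≤ 1, so result = 1
((p4 & ~p4) | (p1 -> ((p2 -> ~p2) -> ~p2))) = max(0, 1) = 1
(~p4 -> ((p4 & ~p4) | (p1 -> ((p2 -> ~p2) -> ~p2)))): 0 ≤ 1, so result = 1
(((p3 -> p1) & (~((p3 | p3) -> p1) & ~~((~p2 -> p2) -> p1))) -> (~p4 -> ((p4 & ~p4) | (p1 -> ((p2 -> ~p2) -> ~p2))))): 0 ≤ 1, so result = 1

1.00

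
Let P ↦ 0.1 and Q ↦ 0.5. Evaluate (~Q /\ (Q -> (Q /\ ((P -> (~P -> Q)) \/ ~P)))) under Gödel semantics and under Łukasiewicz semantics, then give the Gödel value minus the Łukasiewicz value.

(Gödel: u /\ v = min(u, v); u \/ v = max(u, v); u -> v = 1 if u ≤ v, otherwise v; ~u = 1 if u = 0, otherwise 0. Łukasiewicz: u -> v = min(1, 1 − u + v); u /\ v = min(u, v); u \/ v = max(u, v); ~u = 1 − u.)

-0.50

Gödel evaluation:
  ~Q: Gödel ¬ of 0.5 = 0 (operand ≠ 0)
  ~P: Gödel ¬ of 0.1 = 0 (operand ≠ 0)
  (~P -> Q): 0 ≤ 0.5, so result = 1
  (P -> (~P -> Q)): 0.1 ≤ 1, so result = 1
  ~P: Gödel ¬ of 0.1 = 0 (operand ≠ 0)
  ((P -> (~P -> Q)) \/ ~P) = max(1, 0) = 1
  (Q /\ ((P -> (~P -> Q)) \/ ~P)) = min(0.5, 1) = 0.5
  (Q -> (Q /\ ((P -> (~P -> Q)) \/ ~P))): 0.5 ≤ 0.5, so result = 1
  (~Q /\ (Q -> (Q /\ ((P -> (~P -> Q)) \/ ~P)))) = min(0, 1) = 0
  Gödel value = 0
Łukasiewicz evaluation:
  ~Q: Łukasiewicz ¬ gives 1 − 0.5 = 0.5
  ~P: Łukasiewicz ¬ gives 1 − 0.1 = 0.9
  (~P -> Q): min(1, 1 − 0.9 + 0.5) = 0.6
  (P -> (~P -> Q)): min(1, 1 − 0.1 + 0.6) = 1
  ~P: Łukasiewicz ¬ gives 1 − 0.1 = 0.9
  ((P -> (~P -> Q)) \/ ~P) = max(1, 0.9) = 1
  (Q /\ ((P -> (~P -> Q)) \/ ~P)) = min(0.5, 1) = 0.5
  (Q -> (Q /\ ((P -> (~P -> Q)) \/ ~P))): min(1, 1 − 0.5 + 0.5) = 1
  (~Q /\ (Q -> (Q /\ ((P -> (~P -> Q)) \/ ~P)))) = min(0.5, 1) = 0.5
  Łukasiewicz value = 0.5
Difference: 0 − 0.5 = -0.50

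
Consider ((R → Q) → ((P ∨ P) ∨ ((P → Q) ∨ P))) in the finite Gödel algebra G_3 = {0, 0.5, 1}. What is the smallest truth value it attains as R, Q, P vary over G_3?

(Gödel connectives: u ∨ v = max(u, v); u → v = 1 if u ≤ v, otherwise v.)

The minimum is attained at R = 0, Q = 0, P = 0.5:
  (R → Q): 0 ≤ 0, so result = 1
  (P ∨ P) = max(0.5, 0.5) = 0.5
  (P → Q): 0.5 > 0, so result = 0
  ((P → Q) ∨ P) = max(0, 0.5) = 0.5
  ((P ∨ P) ∨ ((P → Q) ∨ P)) = max(0.5, 0.5) = 0.5
  ((R → Q) → ((P ∨ P) ∨ ((P → Q) ∨ P))): 1 > 0.5, so result = 0.5
Checking all 27 assignments confirms none give a value below 0.50.

0.50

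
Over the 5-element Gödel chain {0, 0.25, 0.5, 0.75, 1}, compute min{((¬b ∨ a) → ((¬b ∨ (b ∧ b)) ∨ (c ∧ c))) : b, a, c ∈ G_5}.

The minimum is attained at b = 0.25, a = 0.5, c = 0:
  ¬b: Gödel ¬ of 0.25 = 0 (operand ≠ 0)
  (¬b ∨ a) = max(0, 0.5) = 0.5
  ¬b: Gödel ¬ of 0.25 = 0 (operand ≠ 0)
  (b ∧ b) = min(0.25, 0.25) = 0.25
  (¬b ∨ (b ∧ b)) = max(0, 0.25) = 0.25
  (c ∧ c) = min(0, 0) = 0
  ((¬b ∨ (b ∧ b)) ∨ (c ∧ c)) = max(0.25, 0) = 0.25
  ((¬b ∨ a) → ((¬b ∨ (b ∧ b)) ∨ (c ∧ c))): 0.5 > 0.25, so result = 0.25
Checking all 125 assignments confirms none give a value below 0.25.

0.25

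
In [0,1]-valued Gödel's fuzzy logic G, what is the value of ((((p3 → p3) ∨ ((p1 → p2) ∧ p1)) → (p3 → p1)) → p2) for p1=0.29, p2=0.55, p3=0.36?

(p3 → p3): 0.36 ≤ 0.36, so result = 1
(p1 → p2): 0.29 ≤ 0.55, so result = 1
((p1 → p2) ∧ p1) = min(1, 0.29) = 0.29
((p3 → p3) ∨ ((p1 → p2) ∧ p1)) = max(1, 0.29) = 1
(p3 → p1): 0.36 > 0.29, so result = 0.29
(((p3 → p3) ∨ ((p1 → p2) ∧ p1)) → (p3 → p1)): 1 > 0.29, so result = 0.29
((((p3 → p3) ∨ ((p1 → p2) ∧ p1)) → (p3 → p1)) → p2): 0.29 ≤ 0.55, so result = 1

1.00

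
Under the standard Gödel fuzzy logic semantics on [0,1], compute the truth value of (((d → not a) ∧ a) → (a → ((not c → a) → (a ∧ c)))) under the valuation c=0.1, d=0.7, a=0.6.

not a: Gödel ¬ of 0.6 = 0 (operand ≠ 0)
(d → not a): 0.7 > 0, so result = 0
((d → not a) ∧ a) = min(0, 0.6) = 0
not c: Gödel ¬ of 0.1 = 0 (operand ≠ 0)
(not c → a): 0 ≤ 0.6, so result = 1
(a ∧ c) = min(0.6, 0.1) = 0.1
((not c → a) → (a ∧ c)): 1 > 0.1, so result = 0.1
(a → ((not c → a) → (a ∧ c))): 0.6 > 0.1, so result = 0.1
(((d → not a) ∧ a) → (a → ((not c → a) → (a ∧ c)))): 0 ≤ 0.1, so result = 1

1.00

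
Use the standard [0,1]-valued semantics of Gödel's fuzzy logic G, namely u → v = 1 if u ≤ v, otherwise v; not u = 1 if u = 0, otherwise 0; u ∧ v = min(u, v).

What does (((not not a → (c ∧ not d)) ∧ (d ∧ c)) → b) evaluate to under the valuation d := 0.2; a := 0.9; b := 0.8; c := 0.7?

1.00

not a: Gödel ¬ of 0.9 = 0 (operand ≠ 0)
not not a: Gödel ¬ of 0 = 1 (operand is 0)
not d: Gödel ¬ of 0.2 = 0 (operand ≠ 0)
(c ∧ not d) = min(0.7, 0) = 0
(not not a → (c ∧ not d)): 1 > 0, so result = 0
(d ∧ c) = min(0.2, 0.7) = 0.2
((not not a → (c ∧ not d)) ∧ (d ∧ c)) = min(0, 0.2) = 0
(((not not a → (c ∧ not d)) ∧ (d ∧ c)) → b): 0 ≤ 0.8, so result = 1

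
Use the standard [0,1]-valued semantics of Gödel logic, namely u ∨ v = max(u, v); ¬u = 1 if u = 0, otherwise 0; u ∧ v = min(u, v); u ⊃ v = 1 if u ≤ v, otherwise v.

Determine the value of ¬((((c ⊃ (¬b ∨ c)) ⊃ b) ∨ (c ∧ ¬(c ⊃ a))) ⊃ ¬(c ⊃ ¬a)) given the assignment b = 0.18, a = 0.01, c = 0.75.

¬b: Gödel ¬ of 0.18 = 0 (operand ≠ 0)
(¬b ∨ c) = max(0, 0.75) = 0.75
(c ⊃ (¬b ∨ c)): 0.75 ≤ 0.75, so result = 1
((c ⊃ (¬b ∨ c)) ⊃ b): 1 > 0.18, so result = 0.18
(c ⊃ a): 0.75 > 0.01, so result = 0.01
¬(c ⊃ a): Gödel ¬ of 0.01 = 0 (operand ≠ 0)
(c ∧ ¬(c ⊃ a)) = min(0.75, 0) = 0
(((c ⊃ (¬b ∨ c)) ⊃ b) ∨ (c ∧ ¬(c ⊃ a))) = max(0.18, 0) = 0.18
¬a: Gödel ¬ of 0.01 = 0 (operand ≠ 0)
(c ⊃ ¬a): 0.75 > 0, so result = 0
¬(c ⊃ ¬a): Gödel ¬ of 0 = 1 (operand is 0)
((((c ⊃ (¬b ∨ c)) ⊃ b) ∨ (c ∧ ¬(c ⊃ a))) ⊃ ¬(c ⊃ ¬a)): 0.18 ≤ 1, so result = 1
¬((((c ⊃ (¬b ∨ c)) ⊃ b) ∨ (c ∧ ¬(c ⊃ a))) ⊃ ¬(c ⊃ ¬a)): Gödel ¬ of 1 = 0 (operand ≠ 0)

0.00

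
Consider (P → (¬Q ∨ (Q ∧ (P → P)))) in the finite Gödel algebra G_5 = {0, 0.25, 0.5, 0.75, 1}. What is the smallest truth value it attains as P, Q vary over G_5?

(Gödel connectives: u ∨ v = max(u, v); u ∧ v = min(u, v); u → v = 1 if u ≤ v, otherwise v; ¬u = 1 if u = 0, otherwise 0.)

0.25

The minimum is attained at P = 0.5, Q = 0.25:
  ¬Q: Gödel ¬ of 0.25 = 0 (operand ≠ 0)
  (P → P): 0.5 ≤ 0.5, so result = 1
  (Q ∧ (P → P)) = min(0.25, 1) = 0.25
  (¬Q ∨ (Q ∧ (P → P))) = max(0, 0.25) = 0.25
  (P → (¬Q ∨ (Q ∧ (P → P)))): 0.5 > 0.25, so result = 0.25
Checking all 25 assignments confirms none give a value below 0.25.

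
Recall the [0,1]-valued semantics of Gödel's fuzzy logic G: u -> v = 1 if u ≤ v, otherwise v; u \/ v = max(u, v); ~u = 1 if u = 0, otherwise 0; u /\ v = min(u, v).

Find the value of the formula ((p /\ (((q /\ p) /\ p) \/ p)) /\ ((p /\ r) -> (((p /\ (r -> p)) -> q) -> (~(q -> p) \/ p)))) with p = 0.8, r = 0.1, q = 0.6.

0.80

(q /\ p) = min(0.6, 0.8) = 0.6
((q /\ p) /\ p) = min(0.6, 0.8) = 0.6
(((q /\ p) /\ p) \/ p) = max(0.6, 0.8) = 0.8
(p /\ (((q /\ p) /\ p) \/ p)) = min(0.8, 0.8) = 0.8
(p /\ r) = min(0.8, 0.1) = 0.1
(r -> p): 0.1 ≤ 0.8, so result = 1
(p /\ (r -> p)) = min(0.8, 1) = 0.8
((p /\ (r -> p)) -> q): 0.8 > 0.6, so result = 0.6
(q -> p): 0.6 ≤ 0.8, so result = 1
~(q -> p): Gödel ¬ of 1 = 0 (operand ≠ 0)
(~(q -> p) \/ p) = max(0, 0.8) = 0.8
(((p /\ (r -> p)) -> q) -> (~(q -> p) \/ p)): 0.6 ≤ 0.8, so result = 1
((p /\ r) -> (((p /\ (r -> p)) -> q) -> (~(q -> p) \/ p))): 0.1 ≤ 1, so result = 1
((p /\ (((q /\ p) /\ p) \/ p)) /\ ((p /\ r) -> (((p /\ (r -> p)) -> q) -> (~(q -> p) \/ p)))) = min(0.8, 1) = 0.8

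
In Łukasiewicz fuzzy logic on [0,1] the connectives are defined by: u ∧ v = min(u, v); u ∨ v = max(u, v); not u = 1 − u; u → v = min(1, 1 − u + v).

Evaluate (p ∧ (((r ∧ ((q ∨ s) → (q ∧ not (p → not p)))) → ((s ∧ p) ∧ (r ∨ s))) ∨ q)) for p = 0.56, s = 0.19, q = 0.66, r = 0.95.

0.56

(q ∨ s) = max(0.66, 0.19) = 0.66
not p: Łukasiewicz ¬ gives 1 − 0.56 = 0.44
(p → not p): min(1, 1 − 0.56 + 0.44) = 0.88
not (p → not p): Łukasiewicz ¬ gives 1 − 0.88 = 0.12
(q ∧ not (p → not p)) = min(0.66, 0.12) = 0.12
((q ∨ s) → (q ∧ not (p → not p))): min(1, 1 − 0.66 + 0.12) = 0.46
(r ∧ ((q ∨ s) → (q ∧ not (p → not p)))) = min(0.95, 0.46) = 0.46
(s ∧ p) = min(0.19, 0.56) = 0.19
(r ∨ s) = max(0.95, 0.19) = 0.95
((s ∧ p) ∧ (r ∨ s)) = min(0.19, 0.95) = 0.19
((r ∧ ((q ∨ s) → (q ∧ not (p → not p)))) → ((s ∧ p) ∧ (r ∨ s))): min(1, 1 − 0.46 + 0.19) = 0.73
(((r ∧ ((q ∨ s) → (q ∧ not (p → not p)))) → ((s ∧ p) ∧ (r ∨ s))) ∨ q) = max(0.73, 0.66) = 0.73
(p ∧ (((r ∧ ((q ∨ s) → (q ∧ not (p → not p)))) → ((s ∧ p) ∧ (r ∨ s))) ∨ q)) = min(0.56, 0.73) = 0.56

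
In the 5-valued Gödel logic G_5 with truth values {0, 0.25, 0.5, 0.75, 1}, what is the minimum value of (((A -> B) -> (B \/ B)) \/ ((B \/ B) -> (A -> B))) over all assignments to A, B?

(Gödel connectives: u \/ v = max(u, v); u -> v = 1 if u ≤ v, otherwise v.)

Every assignment gives 1. For instance at A = 0, B = 0:
  (A -> B): 0 ≤ 0, so result = 1
  (B \/ B) = max(0, 0) = 0
  ((A -> B) -> (B \/ B)): 1 > 0, so result = 0
  (B \/ B) = max(0, 0) = 0
  (A -> B): 0 ≤ 0, so result = 1
  ((B \/ B) -> (A -> B)): 0 ≤ 1, so result = 1
  (((A -> B) -> (B \/ B)) \/ ((B \/ B) -> (A -> B))) = max(0, 1) = 1
All 25 assignments give value 1 — the formula is a G_5-tautology.

1.00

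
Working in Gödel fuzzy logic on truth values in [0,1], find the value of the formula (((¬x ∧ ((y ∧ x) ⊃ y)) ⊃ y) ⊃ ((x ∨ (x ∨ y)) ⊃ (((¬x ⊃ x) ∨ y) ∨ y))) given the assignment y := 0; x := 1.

¬x: Gödel ¬ of 1 = 0 (operand ≠ 0)
(y ∧ x) = min(0, 1) = 0
((y ∧ x) ⊃ y): 0 ≤ 0, so result = 1
(¬x ∧ ((y ∧ x) ⊃ y)) = min(0, 1) = 0
((¬x ∧ ((y ∧ x) ⊃ y)) ⊃ y): 0 ≤ 0, so result = 1
(x ∨ y) = max(1, 0) = 1
(x ∨ (x ∨ y)) = max(1, 1) = 1
¬x: Gödel ¬ of 1 = 0 (operand ≠ 0)
(¬x ⊃ x): 0 ≤ 1, so result = 1
((¬x ⊃ x) ∨ y) = max(1, 0) = 1
(((¬x ⊃ x) ∨ y) ∨ y) = max(1, 0) = 1
((x ∨ (x ∨ y)) ⊃ (((¬x ⊃ x) ∨ y) ∨ y)): 1 ≤ 1, so result = 1
(((¬x ∧ ((y ∧ x) ⊃ y)) ⊃ y) ⊃ ((x ∨ (x ∨ y)) ⊃ (((¬x ⊃ x) ∨ y) ∨ y))): 1 ≤ 1, so result = 1

1.00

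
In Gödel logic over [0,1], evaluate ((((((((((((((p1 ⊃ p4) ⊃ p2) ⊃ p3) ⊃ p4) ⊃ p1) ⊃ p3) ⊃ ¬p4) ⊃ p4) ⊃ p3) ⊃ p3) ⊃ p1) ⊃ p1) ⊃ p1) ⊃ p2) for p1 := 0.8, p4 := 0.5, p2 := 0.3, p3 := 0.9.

0.30

(p1 ⊃ p4): 0.8 > 0.5, so result = 0.5
((p1 ⊃ p4) ⊃ p2): 0.5 > 0.3, so result = 0.3
(((p1 ⊃ p4) ⊃ p2) ⊃ p3): 0.3 ≤ 0.9, so result = 1
((((p1 ⊃ p4) ⊃ p2) ⊃ p3) ⊃ p4): 1 > 0.5, so result = 0.5
(((((p1 ⊃ p4) ⊃ p2) ⊃ p3) ⊃ p4) ⊃ p1): 0.5 ≤ 0.8, so result = 1
((((((p1 ⊃ p4) ⊃ p2) ⊃ p3) ⊃ p4) ⊃ p1) ⊃ p3): 1 > 0.9, so result = 0.9
¬p4: Gödel ¬ of 0.5 = 0 (operand ≠ 0)
(((((((p1 ⊃ p4) ⊃ p2) ⊃ p3) ⊃ p4) ⊃ p1) ⊃ p3) ⊃ ¬p4): 0.9 > 0, so result = 0
((((((((p1 ⊃ p4) ⊃ p2) ⊃ p3) ⊃ p4) ⊃ p1) ⊃ p3) ⊃ ¬p4) ⊃ p4): 0 ≤ 0.5, so result = 1
(((((((((p1 ⊃ p4) ⊃ p2) ⊃ p3) ⊃ p4) ⊃ p1) ⊃ p3) ⊃ ¬p4) ⊃ p4) ⊃ p3): 1 > 0.9, so result = 0.9
((((((((((p1 ⊃ p4) ⊃ p2) ⊃ p3) ⊃ p4) ⊃ p1) ⊃ p3) ⊃ ¬p4) ⊃ p4) ⊃ p3) ⊃ p3): 0.9 ≤ 0.9, so result = 1
(((((((((((p1 ⊃ p4) ⊃ p2) ⊃ p3) ⊃ p4) ⊃ p1) ⊃ p3) ⊃ ¬p4) ⊃ p4) ⊃ p3) ⊃ p3) ⊃ p1): 1 > 0.8, so result = 0.8
((((((((((((p1 ⊃ p4) ⊃ p2) ⊃ p3) ⊃ p4) ⊃ p1) ⊃ p3) ⊃ ¬p4) ⊃ p4) ⊃ p3) ⊃ p3) ⊃ p1) ⊃ p1): 0.8 ≤ 0.8, so result = 1
(((((((((((((p1 ⊃ p4) ⊃ p2) ⊃ p3) ⊃ p4) ⊃ p1) ⊃ p3) ⊃ ¬p4) ⊃ p4) ⊃ p3) ⊃ p3) ⊃ p1) ⊃ p1) ⊃ p1): 1 > 0.8, so result = 0.8
((((((((((((((p1 ⊃ p4) ⊃ p2) ⊃ p3) ⊃ p4) ⊃ p1) ⊃ p3) ⊃ ¬p4) ⊃ p4) ⊃ p3) ⊃ p3) ⊃ p1) ⊃ p1) ⊃ p1) ⊃ p2): 0.8 > 0.3, so result = 0.3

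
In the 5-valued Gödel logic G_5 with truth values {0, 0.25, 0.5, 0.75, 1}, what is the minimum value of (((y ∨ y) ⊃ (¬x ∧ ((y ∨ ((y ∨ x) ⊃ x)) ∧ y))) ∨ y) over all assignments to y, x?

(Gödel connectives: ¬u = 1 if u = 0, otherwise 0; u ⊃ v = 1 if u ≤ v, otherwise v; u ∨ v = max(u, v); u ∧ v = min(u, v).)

The minimum is attained at y = 0.25, x = 0.25:
  (y ∨ y) = max(0.25, 0.25) = 0.25
  ¬x: Gödel ¬ of 0.25 = 0 (operand ≠ 0)
  (y ∨ x) = max(0.25, 0.25) = 0.25
  ((y ∨ x) ⊃ x): 0.25 ≤ 0.25, so result = 1
  (y ∨ ((y ∨ x) ⊃ x)) = max(0.25, 1) = 1
  ((y ∨ ((y ∨ x) ⊃ x)) ∧ y) = min(1, 0.25) = 0.25
  (¬x ∧ ((y ∨ ((y ∨ x) ⊃ x)) ∧ y)) = min(0, 0.25) = 0
  ((y ∨ y) ⊃ (¬x ∧ ((y ∨ ((y ∨ x) ⊃ x)) ∧ y))): 0.25 > 0, so result = 0
  (((y ∨ y) ⊃ (¬x ∧ ((y ∨ ((y ∨ x) ⊃ x)) ∧ y))) ∨ y) = max(0, 0.25) = 0.25
Checking all 25 assignments confirms none give a value below 0.25.

0.25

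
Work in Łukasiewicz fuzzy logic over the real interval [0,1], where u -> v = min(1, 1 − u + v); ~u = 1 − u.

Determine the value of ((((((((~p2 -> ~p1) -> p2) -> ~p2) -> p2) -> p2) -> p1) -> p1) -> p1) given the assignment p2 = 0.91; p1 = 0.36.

0.45

~p2: Łukasiewicz ¬ gives 1 − 0.91 = 0.09
~p1: Łukasiewicz ¬ gives 1 − 0.36 = 0.64
(~p2 -> ~p1): min(1, 1 − 0.09 + 0.64) = 1
((~p2 -> ~p1) -> p2): min(1, 1 − 1 + 0.91) = 0.91
~p2: Łukasiewicz ¬ gives 1 − 0.91 = 0.09
(((~p2 -> ~p1) -> p2) -> ~p2): min(1, 1 − 0.91 + 0.09) = 0.18
((((~p2 -> ~p1) -> p2) -> ~p2) -> p2): min(1, 1 − 0.18 + 0.91) = 1
(((((~p2 -> ~p1) -> p2) -> ~p2) -> p2) -> p2): min(1, 1 − 1 + 0.91) = 0.91
((((((~p2 -> ~p1) -> p2) -> ~p2) -> p2) -> p2) -> p1): min(1, 1 − 0.91 + 0.36) = 0.45
(((((((~p2 -> ~p1) -> p2) -> ~p2) -> p2) -> p2) -> p1) -> p1): min(1, 1 − 0.45 + 0.36) = 0.91
((((((((~p2 -> ~p1) -> p2) -> ~p2) -> p2) -> p2) -> p1) -> p1) -> p1): min(1, 1 − 0.91 + 0.36) = 0.45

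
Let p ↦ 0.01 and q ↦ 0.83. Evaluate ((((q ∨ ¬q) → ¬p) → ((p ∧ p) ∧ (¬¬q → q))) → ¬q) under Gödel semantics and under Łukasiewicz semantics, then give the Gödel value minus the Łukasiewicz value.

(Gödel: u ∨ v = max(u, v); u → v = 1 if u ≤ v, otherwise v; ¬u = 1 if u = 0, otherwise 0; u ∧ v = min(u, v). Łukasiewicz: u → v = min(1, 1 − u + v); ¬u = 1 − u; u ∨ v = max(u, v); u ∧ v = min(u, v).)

Gödel evaluation:
  ¬q: Gödel ¬ of 0.83 = 0 (operand ≠ 0)
  (q ∨ ¬q) = max(0.83, 0) = 0.83
  ¬p: Gödel ¬ of 0.01 = 0 (operand ≠ 0)
  ((q ∨ ¬q) → ¬p): 0.83 > 0, so result = 0
  (p ∧ p) = min(0.01, 0.01) = 0.01
  ¬q: Gödel ¬ of 0.83 = 0 (operand ≠ 0)
  ¬¬q: Gödel ¬ of 0 = 1 (operand is 0)
  (¬¬q → q): 1 > 0.83, so result = 0.83
  ((p ∧ p) ∧ (¬¬q → q)) = min(0.01, 0.83) = 0.01
  (((q ∨ ¬q) → ¬p) → ((p ∧ p) ∧ (¬¬q → q))): 0 ≤ 0.01, so result = 1
  ¬q: Gödel ¬ of 0.83 = 0 (operand ≠ 0)
  ((((q ∨ ¬q) → ¬p) → ((p ∧ p) ∧ (¬¬q → q))) → ¬q): 1 > 0, so result = 0
  Gödel value = 0
Łukasiewicz evaluation:
  ¬q: Łukasiewicz ¬ gives 1 − 0.83 = 0.17
  (q ∨ ¬q) = max(0.83, 0.17) = 0.83
  ¬p: Łukasiewicz ¬ gives 1 − 0.01 = 0.99
  ((q ∨ ¬q) → ¬p): min(1, 1 − 0.83 + 0.99) = 1
  (p ∧ p) = min(0.01, 0.01) = 0.01
  ¬q: Łukasiewicz ¬ gives 1 − 0.83 = 0.17
  ¬¬q: Łukasiewicz ¬ gives 1 − 0.17 = 0.83
  (¬¬q → q): min(1, 1 − 0.83 + 0.83) = 1
  ((p ∧ p) ∧ (¬¬q → q)) = min(0.01, 1) = 0.01
  (((q ∨ ¬q) → ¬p) → ((p ∧ p) ∧ (¬¬q → q))): min(1, 1 − 1 + 0.01) = 0.01
  ¬q: Łukasiewicz ¬ gives 1 − 0.83 = 0.17
  ((((q ∨ ¬q) → ¬p) → ((p ∧ p) ∧ (¬¬q → q))) → ¬q): min(1, 1 − 0.01 + 0.17) = 1
  Łukasiewicz value = 1
Difference: 0 − 1 = -1.00

-1.00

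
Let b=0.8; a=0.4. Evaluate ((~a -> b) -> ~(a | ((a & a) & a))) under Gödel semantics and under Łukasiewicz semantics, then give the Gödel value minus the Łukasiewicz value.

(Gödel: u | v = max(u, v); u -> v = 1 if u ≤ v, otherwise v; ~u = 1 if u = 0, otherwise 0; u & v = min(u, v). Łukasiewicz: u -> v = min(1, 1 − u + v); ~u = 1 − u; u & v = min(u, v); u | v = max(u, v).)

Gödel evaluation:
  ~a: Gödel ¬ of 0.4 = 0 (operand ≠ 0)
  (~a -> b): 0 ≤ 0.8, so result = 1
  (a & a) = min(0.4, 0.4) = 0.4
  ((a & a) & a) = min(0.4, 0.4) = 0.4
  (a | ((a & a) & a)) = max(0.4, 0.4) = 0.4
  ~(a | ((a & a) & a)): Gödel ¬ of 0.4 = 0 (operand ≠ 0)
  ((~a -> b) -> ~(a | ((a & a) & a))): 1 > 0, so result = 0
  Gödel value = 0
Łukasiewicz evaluation:
  ~a: Łukasiewicz ¬ gives 1 − 0.4 = 0.6
  (~a -> b): min(1, 1 − 0.6 + 0.8) = 1
  (a & a) = min(0.4, 0.4) = 0.4
  ((a & a) & a) = min(0.4, 0.4) = 0.4
  (a | ((a & a) & a)) = max(0.4, 0.4) = 0.4
  ~(a | ((a & a) & a)): Łukasiewicz ¬ gives 1 − 0.4 = 0.6
  ((~a -> b) -> ~(a | ((a & a) & a))): min(1, 1 − 1 + 0.6) = 0.6
  Łukasiewicz value = 0.6
Difference: 0 − 0.6 = -0.60

-0.60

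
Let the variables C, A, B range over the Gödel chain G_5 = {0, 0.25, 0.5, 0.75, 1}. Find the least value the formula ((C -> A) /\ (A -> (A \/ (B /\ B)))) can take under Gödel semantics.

The minimum is attained at C = 0.25, A = 0, B = 0:
  (C -> A): 0.25 > 0, so result = 0
  (B /\ B) = min(0, 0) = 0
  (A \/ (B /\ B)) = max(0, 0) = 0
  (A -> (A \/ (B /\ B))): 0 ≤ 0, so result = 1
  ((C -> A) /\ (A -> (A \/ (B /\ B)))) = min(0, 1) = 0
Checking all 125 assignments confirms none give a value below 0.00.

0.00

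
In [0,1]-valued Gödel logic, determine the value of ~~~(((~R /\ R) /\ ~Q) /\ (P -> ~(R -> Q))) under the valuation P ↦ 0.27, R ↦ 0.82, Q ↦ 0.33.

1.00

~R: Gödel ¬ of 0.82 = 0 (operand ≠ 0)
(~R /\ R) = min(0, 0.82) = 0
~Q: Gödel ¬ of 0.33 = 0 (operand ≠ 0)
((~R /\ R) /\ ~Q) = min(0, 0) = 0
(R -> Q): 0.82 > 0.33, so result = 0.33
~(R -> Q): Gödel ¬ of 0.33 = 0 (operand ≠ 0)
(P -> ~(R -> Q)): 0.27 > 0, so result = 0
(((~R /\ R) /\ ~Q) /\ (P -> ~(R -> Q))) = min(0, 0) = 0
~(((~R /\ R) /\ ~Q) /\ (P -> ~(R -> Q))): Gödel ¬ of 0 = 1 (operand is 0)
~~(((~R /\ R) /\ ~Q) /\ (P -> ~(R -> Q))): Gödel ¬ of 1 = 0 (operand ≠ 0)
~~~(((~R /\ R) /\ ~Q) /\ (P -> ~(R -> Q))): Gödel ¬ of 0 = 1 (operand is 0)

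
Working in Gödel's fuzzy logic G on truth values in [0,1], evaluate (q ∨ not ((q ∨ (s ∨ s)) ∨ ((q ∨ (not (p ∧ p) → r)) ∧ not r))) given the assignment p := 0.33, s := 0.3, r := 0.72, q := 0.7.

(s ∨ s) = max(0.3, 0.3) = 0.3
(q ∨ (s ∨ s)) = max(0.7, 0.3) = 0.7
(p ∧ p) = min(0.33, 0.33) = 0.33
not (p ∧ p): Gödel ¬ of 0.33 = 0 (operand ≠ 0)
(not (p ∧ p) → r): 0 ≤ 0.72, so result = 1
(q ∨ (not (p ∧ p) → r)) = max(0.7, 1) = 1
not r: Gödel ¬ of 0.72 = 0 (operand ≠ 0)
((q ∨ (not (p ∧ p) → r)) ∧ not r) = min(1, 0) = 0
((q ∨ (s ∨ s)) ∨ ((q ∨ (not (p ∧ p) → r)) ∧ not r)) = max(0.7, 0) = 0.7
not ((q ∨ (s ∨ s)) ∨ ((q ∨ (not (p ∧ p) → r)) ∧ not r)): Gödel ¬ of 0.7 = 0 (operand ≠ 0)
(q ∨ not ((q ∨ (s ∨ s)) ∨ ((q ∨ (not (p ∧ p) → r)) ∧ not r))) = max(0.7, 0) = 0.7

0.70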